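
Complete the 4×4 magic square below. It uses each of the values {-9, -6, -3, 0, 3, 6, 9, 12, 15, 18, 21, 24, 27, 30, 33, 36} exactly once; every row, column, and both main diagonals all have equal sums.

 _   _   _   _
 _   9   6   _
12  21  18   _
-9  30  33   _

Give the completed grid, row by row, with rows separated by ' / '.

The 16 entries sum to 216, so each line sums to 216/4 = 54.
Row 3 must total 54; the given cells sum to 51, so (3,4) = 3.
Row 4: -9 + 30 + 33 + ? = 54, so (4,4) = 0.
Column 2 needs 54; the known cells sum to 60, so (1,2) = -6.
Column 3: 6 + 18 + 33 + ? = 54, so (1,3) = -3.
Main diagonal must total 54; the given cells sum to 27, so (1,1) = 27.
The remaining cell in anti-diagonal is (1,4) = 54 − 18 = 36.
From column 1, 54 − (27 + 12 + (-9)) gives (2,1) = 24.
Column 4: 36 + 3 + 0 + ? = 54, so (2,4) = 15.

27 -6 -3 36 / 24 9 6 15 / 12 21 18 3 / -9 30 33 0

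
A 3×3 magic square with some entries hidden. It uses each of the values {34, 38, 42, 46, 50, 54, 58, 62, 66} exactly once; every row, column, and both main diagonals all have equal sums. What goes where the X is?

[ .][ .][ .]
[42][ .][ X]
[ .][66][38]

The 9 entries sum to 450, so each line sums to 450/3 = 150.
Row 3 must total 150; the given cells sum to 104, so (3,1) = 46.
Using column 1: 42 + 46 + ? → (1,1) = 150 − 88 = 62.
From main diagonal, 150 − (62 + 38) gives (2,2) = 50.
Anti-diagonal needs 150; the known cells sum to 96, so (1,3) = 54.
Using row 1: 62 + 54 + ? → (1,2) = 150 − 116 = 34.
The remaining cell in row 2 is (2,3) = 150 − 92 = 58.

58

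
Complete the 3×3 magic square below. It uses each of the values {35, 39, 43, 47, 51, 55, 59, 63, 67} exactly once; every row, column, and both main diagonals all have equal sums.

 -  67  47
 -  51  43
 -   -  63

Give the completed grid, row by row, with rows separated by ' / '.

The 9 entries sum to 459, so each line sums to 459/3 = 153.
The remaining cell in row 1 is (1,1) = 153 − 114 = 39.
Using row 2: 51 + 43 + ? → (2,1) = 153 − 94 = 59.
From column 1, 153 − (39 + 59) gives (3,1) = 55.
The remaining cell in column 2 is (3,2) = 153 − 118 = 35.

39 67 47 / 59 51 43 / 55 35 63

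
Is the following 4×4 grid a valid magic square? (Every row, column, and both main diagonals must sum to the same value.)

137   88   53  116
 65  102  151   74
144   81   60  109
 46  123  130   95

No — row 1 sums to 394 but row 2 sums to 392.

Row 1: 137 + 88 + 53 + 116 = 394.
Row 2: 65 + 102 + 151 + 74 = 392.
Row 3: 144 + 81 + 60 + 109 = 394.
Row 4: 46 + 123 + 130 + 95 = 394.
Column 1: 137 + 65 + 144 + 46 = 392.
Column 2: 88 + 102 + 81 + 123 = 394.
Column 3: 53 + 151 + 60 + 130 = 394.
Column 4: 116 + 74 + 109 + 95 = 394.
Main diagonal: 137 + 102 + 60 + 95 = 394.
Anti-diagonal: 116 + 151 + 81 + 46 = 394.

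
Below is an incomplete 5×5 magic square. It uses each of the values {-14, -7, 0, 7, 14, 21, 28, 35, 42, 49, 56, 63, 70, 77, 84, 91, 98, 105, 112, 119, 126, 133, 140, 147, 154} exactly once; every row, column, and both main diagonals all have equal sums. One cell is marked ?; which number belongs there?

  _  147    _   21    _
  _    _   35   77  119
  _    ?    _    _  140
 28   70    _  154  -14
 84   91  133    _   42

The 25 entries sum to 1750, so each line sums to 1750/5 = 350.
From row 4, 350 − (28 + 70 + 154 + (-14)) gives (4,3) = 112.
Row 5: 84 + 91 + 133 + 42 + ? = 350, so (5,4) = 0.
From column 4, 350 − (21 + 77 + 154 + 0) gives (3,4) = 98.
Using column 5: 119 + 140 + (-14) + 42 + ? → (1,5) = 350 − 287 = 63.
Using anti-diagonal: 63 + 77 + 70 + 84 + ? → (3,3) = 350 − 294 = 56.
Using column 3: 35 + 56 + 112 + 133 + ? → (1,3) = 350 − 336 = 14.
Using row 1: 147 + 14 + 21 + 63 + ? → (1,1) = 350 − 245 = 105.
Main diagonal: 105 + 56 + 154 + 42 + ? = 350, so (2,2) = -7.
The remaining cell in row 2 is (2,1) = 350 − 224 = 126.
Column 1: 105 + 126 + 28 + 84 + ? = 350, so (3,1) = 7.
From column 2, 350 − (147 + (-7) + 70 + 91) gives (3,2) = 49.

49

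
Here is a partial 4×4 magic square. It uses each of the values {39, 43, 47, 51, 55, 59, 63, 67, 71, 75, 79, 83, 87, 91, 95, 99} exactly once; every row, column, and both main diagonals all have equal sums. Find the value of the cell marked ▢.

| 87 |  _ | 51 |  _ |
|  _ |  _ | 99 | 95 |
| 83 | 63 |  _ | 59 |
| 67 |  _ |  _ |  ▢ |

75

The 16 entries sum to 1104, so each line sums to 1104/4 = 276.
Row 3 needs 276; the known cells sum to 205, so (3,3) = 71.
Column 1 must total 276; the given cells sum to 237, so (2,1) = 39.
From column 3, 276 − (51 + 99 + 71) gives (4,3) = 55.
Anti-diagonal: 99 + 63 + 67 + ? = 276, so (1,4) = 47.
From row 1, 276 − (87 + 51 + 47) gives (1,2) = 91.
Using row 2: 39 + 99 + 95 + ? → (2,2) = 276 − 233 = 43.
The remaining cell in column 2 is (4,2) = 276 − 197 = 79.
Using column 4: 47 + 95 + 59 + ? → (4,4) = 276 − 201 = 75.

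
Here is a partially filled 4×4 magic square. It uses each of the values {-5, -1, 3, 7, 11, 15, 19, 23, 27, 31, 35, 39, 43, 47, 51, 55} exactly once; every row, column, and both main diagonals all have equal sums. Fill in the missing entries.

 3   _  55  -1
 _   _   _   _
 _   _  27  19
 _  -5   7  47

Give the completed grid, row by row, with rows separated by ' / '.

3 43 55 -1 / 31 23 11 35 / 15 39 27 19 / 51 -5 7 47

The 16 entries sum to 400, so each line sums to 400/4 = 100.
From row 1, 100 − (3 + 55 + (-1)) gives (1,2) = 43.
Row 4: -5 + 7 + 47 + ? = 100, so (4,1) = 51.
Using column 3: 55 + 27 + 7 + ? → (2,3) = 100 − 89 = 11.
The remaining cell in column 4 is (2,4) = 100 − 65 = 35.
Using main diagonal: 3 + 27 + 47 + ? → (2,2) = 100 − 77 = 23.
Anti-diagonal needs 100; the known cells sum to 61, so (3,2) = 39.
Row 2: 23 + 11 + 35 + ? = 100, so (2,1) = 31.
Using row 3: 39 + 27 + 19 + ? → (3,1) = 100 − 85 = 15.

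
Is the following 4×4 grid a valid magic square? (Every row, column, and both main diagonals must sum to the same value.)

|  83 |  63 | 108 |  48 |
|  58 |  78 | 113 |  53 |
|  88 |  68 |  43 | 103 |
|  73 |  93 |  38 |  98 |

Yes

Row 1: 83 + 63 + 108 + 48 = 302.
Row 2: 58 + 78 + 113 + 53 = 302.
Row 3: 88 + 68 + 43 + 103 = 302.
Row 4: 73 + 93 + 38 + 98 = 302.
Column 1: 83 + 58 + 88 + 73 = 302.
Column 2: 63 + 78 + 68 + 93 = 302.
Column 3: 108 + 113 + 43 + 38 = 302.
Column 4: 48 + 53 + 103 + 98 = 302.
Main diagonal: 83 + 78 + 43 + 98 = 302.
Anti-diagonal: 48 + 113 + 68 + 73 = 302.
All lines sum to 302.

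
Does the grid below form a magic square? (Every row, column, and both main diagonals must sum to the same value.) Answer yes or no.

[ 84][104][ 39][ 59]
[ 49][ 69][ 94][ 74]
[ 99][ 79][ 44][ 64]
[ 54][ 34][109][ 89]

Row 1: 84 + 104 + 39 + 59 = 286.
Row 2: 49 + 69 + 94 + 74 = 286.
Row 3: 99 + 79 + 44 + 64 = 286.
Row 4: 54 + 34 + 109 + 89 = 286.
Column 1: 84 + 49 + 99 + 54 = 286.
Column 2: 104 + 69 + 79 + 34 = 286.
Column 3: 39 + 94 + 44 + 109 = 286.
Column 4: 59 + 74 + 64 + 89 = 286.
Main diagonal: 84 + 69 + 44 + 89 = 286.
Anti-diagonal: 59 + 94 + 79 + 54 = 286.
All lines sum to 286.

Yes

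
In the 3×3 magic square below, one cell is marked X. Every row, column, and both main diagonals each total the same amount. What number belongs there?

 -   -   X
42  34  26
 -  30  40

Row 2 is complete and sums to 102; that is the magic constant.
The remaining cell in row 3 is (3,1) = 102 − 70 = 32.
From column 1, 102 − (42 + 32) gives (1,1) = 28.
Column 2: 34 + 30 + ? = 102, so (1,2) = 38.
Column 3 must total 102; the given cells sum to 66, so (1,3) = 36.

36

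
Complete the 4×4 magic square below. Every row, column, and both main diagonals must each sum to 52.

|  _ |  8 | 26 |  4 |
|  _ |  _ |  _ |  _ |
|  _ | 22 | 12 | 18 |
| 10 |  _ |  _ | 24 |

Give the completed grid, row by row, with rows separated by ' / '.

The remaining cell in row 1 is (1,1) = 52 − 38 = 14.
The remaining cell in row 3 is (3,1) = 52 − 52 = 0.
Column 1 must total 52; the given cells sum to 24, so (2,1) = 28.
Column 4 needs 52; the known cells sum to 46, so (2,4) = 6.
Using main diagonal: 14 + 12 + 24 + ? → (2,2) = 52 − 50 = 2.
Using anti-diagonal: 4 + 22 + 10 + ? → (2,3) = 52 − 36 = 16.
From column 2, 52 − (8 + 2 + 22) gives (4,2) = 20.
The remaining cell in column 3 is (4,3) = 52 − 54 = -2.

14 8 26 4 / 28 2 16 6 / 0 22 12 18 / 10 20 -2 24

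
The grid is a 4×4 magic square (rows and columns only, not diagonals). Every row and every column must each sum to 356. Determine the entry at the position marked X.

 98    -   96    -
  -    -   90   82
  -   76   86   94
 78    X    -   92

Using row 3: 76 + 86 + 94 + ? → (3,1) = 356 − 256 = 100.
Using column 1: 98 + 100 + 78 + ? → (2,1) = 356 − 276 = 80.
Column 3: 96 + 90 + 86 + ? = 356, so (4,3) = 84.
From column 4, 356 − (82 + 94 + 92) gives (1,4) = 88.
Using row 1: 98 + 96 + 88 + ? → (1,2) = 356 − 282 = 74.
The remaining cell in row 2 is (2,2) = 356 − 252 = 104.
Row 4: 78 + 84 + 92 + ? = 356, so (4,2) = 102.

102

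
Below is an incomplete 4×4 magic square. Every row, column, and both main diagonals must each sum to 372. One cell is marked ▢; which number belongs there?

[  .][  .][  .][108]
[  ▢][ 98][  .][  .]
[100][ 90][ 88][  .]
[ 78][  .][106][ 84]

92

Using row 3: 100 + 90 + 88 + ? → (3,4) = 372 − 278 = 94.
Row 4 must total 372; the given cells sum to 268, so (4,2) = 104.
The remaining cell in column 2 is (1,2) = 372 − 292 = 80.
Column 4: 108 + 94 + 84 + ? = 372, so (2,4) = 86.
Main diagonal: 98 + 88 + 84 + ? = 372, so (1,1) = 102.
Using anti-diagonal: 108 + 90 + 78 + ? → (2,3) = 372 − 276 = 96.
Row 1: 102 + 80 + 108 + ? = 372, so (1,3) = 82.
The remaining cell in row 2 is (2,1) = 372 − 280 = 92.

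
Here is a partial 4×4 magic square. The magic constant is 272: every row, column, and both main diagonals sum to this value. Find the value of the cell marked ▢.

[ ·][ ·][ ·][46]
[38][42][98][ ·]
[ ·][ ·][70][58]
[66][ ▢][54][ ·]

78

From row 2, 272 − (38 + 42 + 98) gives (2,4) = 94.
Using column 3: 98 + 70 + 54 + ? → (1,3) = 272 − 222 = 50.
Column 4 must total 272; the given cells sum to 198, so (4,4) = 74.
Using main diagonal: 42 + 70 + 74 + ? → (1,1) = 272 − 186 = 86.
The remaining cell in anti-diagonal is (3,2) = 272 − 210 = 62.
From row 1, 272 − (86 + 50 + 46) gives (1,2) = 90.
From row 3, 272 − (62 + 70 + 58) gives (3,1) = 82.
Row 4 needs 272; the known cells sum to 194, so (4,2) = 78.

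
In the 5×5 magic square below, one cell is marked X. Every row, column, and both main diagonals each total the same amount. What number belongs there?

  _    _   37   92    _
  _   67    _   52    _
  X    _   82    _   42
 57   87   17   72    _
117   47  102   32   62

97

Row 5 is complete and sums to 360; that is the magic constant.
Row 4: 57 + 87 + 17 + 72 + ? = 360, so (4,5) = 127.
From column 3, 360 − (37 + 82 + 17 + 102) gives (2,3) = 122.
From column 4, 360 − (92 + 52 + 72 + 32) gives (3,4) = 112.
The remaining cell in main diagonal is (1,1) = 360 − 283 = 77.
Anti-diagonal must total 360; the given cells sum to 338, so (1,5) = 22.
The remaining cell in row 1 is (1,2) = 360 − 228 = 132.
Column 2: 132 + 67 + 87 + 47 + ? = 360, so (3,2) = 27.
The remaining cell in column 5 is (2,5) = 360 − 253 = 107.
Row 2: 67 + 122 + 52 + 107 + ? = 360, so (2,1) = 12.
Row 3 must total 360; the given cells sum to 263, so (3,1) = 97.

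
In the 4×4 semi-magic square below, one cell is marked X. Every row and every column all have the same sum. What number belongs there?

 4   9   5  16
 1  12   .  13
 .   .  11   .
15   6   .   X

3

Row 1 is complete and sums to 34; that is the magic constant.
Row 2: 1 + 12 + 13 + ? = 34, so (2,3) = 8.
Column 1: 4 + 1 + 15 + ? = 34, so (3,1) = 14.
Column 2: 9 + 12 + 6 + ? = 34, so (3,2) = 7.
From column 3, 34 − (5 + 8 + 11) gives (4,3) = 10.
Row 3 needs 34; the known cells sum to 32, so (3,4) = 2.
Row 4 needs 34; the known cells sum to 31, so (4,4) = 3.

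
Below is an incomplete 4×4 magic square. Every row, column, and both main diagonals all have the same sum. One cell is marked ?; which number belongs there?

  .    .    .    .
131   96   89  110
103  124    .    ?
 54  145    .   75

82

Row 2 is complete and sums to 426; that is the magic constant.
Row 4 must total 426; the given cells sum to 274, so (4,3) = 152.
Column 1 must total 426; the given cells sum to 288, so (1,1) = 138.
Column 2 needs 426; the known cells sum to 365, so (1,2) = 61.
Main diagonal must total 426; the given cells sum to 309, so (3,3) = 117.
Using anti-diagonal: 89 + 124 + 54 + ? → (1,4) = 426 − 267 = 159.
The remaining cell in row 1 is (1,3) = 426 − 358 = 68.
The remaining cell in row 3 is (3,4) = 426 − 344 = 82.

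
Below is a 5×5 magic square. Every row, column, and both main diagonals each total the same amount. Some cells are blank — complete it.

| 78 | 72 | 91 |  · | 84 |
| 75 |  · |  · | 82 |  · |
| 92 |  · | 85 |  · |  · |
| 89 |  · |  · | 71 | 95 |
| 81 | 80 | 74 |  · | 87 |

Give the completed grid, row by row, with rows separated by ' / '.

78 72 91 90 84 / 75 94 88 82 76 / 92 86 85 79 73 / 89 83 77 71 95 / 81 80 74 93 87

Column 1 is already complete: 78 + 75 + 92 + 89 + 81 = 415, so that is the magic constant.
The remaining cell in row 1 is (1,4) = 415 − 325 = 90.
Row 5 must total 415; the given cells sum to 322, so (5,4) = 93.
Column 4 needs 415; the known cells sum to 336, so (3,4) = 79.
The remaining cell in main diagonal is (2,2) = 415 − 321 = 94.
Anti-diagonal: 84 + 82 + 85 + 81 + ? = 415, so (4,2) = 83.
Row 4 needs 415; the known cells sum to 338, so (4,3) = 77.
Using column 2: 72 + 94 + 83 + 80 + ? → (3,2) = 415 − 329 = 86.
Column 3: 91 + 85 + 77 + 74 + ? = 415, so (2,3) = 88.
Row 2 needs 415; the known cells sum to 339, so (2,5) = 76.
Row 3 needs 415; the known cells sum to 342, so (3,5) = 73.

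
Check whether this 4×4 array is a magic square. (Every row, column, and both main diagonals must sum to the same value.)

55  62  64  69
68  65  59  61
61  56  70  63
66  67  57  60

No — row 1 sums to 250 but row 2 sums to 253.

Row 1: 55 + 62 + 64 + 69 = 250.
Row 2: 68 + 65 + 59 + 61 = 253.
Row 3: 61 + 56 + 70 + 63 = 250.
Row 4: 66 + 67 + 57 + 60 = 250.
Column 1: 55 + 68 + 61 + 66 = 250.
Column 2: 62 + 65 + 56 + 67 = 250.
Column 3: 64 + 59 + 70 + 57 = 250.
Column 4: 69 + 61 + 63 + 60 = 253.
Main diagonal: 55 + 65 + 70 + 60 = 250.
Anti-diagonal: 69 + 59 + 56 + 66 = 250.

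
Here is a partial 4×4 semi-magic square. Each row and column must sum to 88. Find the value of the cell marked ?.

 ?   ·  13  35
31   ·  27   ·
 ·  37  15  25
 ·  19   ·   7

17

The remaining cell in row 3 is (3,1) = 88 − 77 = 11.
Using column 3: 13 + 27 + 15 + ? → (4,3) = 88 − 55 = 33.
Column 4 needs 88; the known cells sum to 67, so (2,4) = 21.
Row 2: 31 + 27 + 21 + ? = 88, so (2,2) = 9.
Using row 4: 19 + 33 + 7 + ? → (4,1) = 88 − 59 = 29.
The remaining cell in column 1 is (1,1) = 88 − 71 = 17.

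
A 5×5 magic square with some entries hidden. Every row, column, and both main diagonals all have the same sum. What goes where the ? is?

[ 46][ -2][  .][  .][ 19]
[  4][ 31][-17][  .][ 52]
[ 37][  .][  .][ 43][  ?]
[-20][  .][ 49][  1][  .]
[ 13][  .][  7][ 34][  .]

-5

Column 1 is complete and sums to 80; that is the magic constant.
From row 2, 80 − (4 + 31 + (-17) + 52) gives (2,4) = 10.
Using column 4: 10 + 43 + 1 + 34 + ? → (1,4) = 80 − 88 = -8.
Row 1 needs 80; the known cells sum to 55, so (1,3) = 25.
Using column 3: 25 + (-17) + 49 + 7 + ? → (3,3) = 80 − 64 = 16.
Using main diagonal: 46 + 31 + 16 + 1 + ? → (5,5) = 80 − 94 = -14.
Using anti-diagonal: 19 + 10 + 16 + 13 + ? → (4,2) = 80 − 58 = 22.
From row 4, 80 − (-20 + 22 + 49 + 1) gives (4,5) = 28.
Row 5 needs 80; the known cells sum to 40, so (5,2) = 40.
The remaining cell in column 2 is (3,2) = 80 − 91 = -11.
Column 5: 19 + 52 + 28 + (-14) + ? = 80, so (3,5) = -5.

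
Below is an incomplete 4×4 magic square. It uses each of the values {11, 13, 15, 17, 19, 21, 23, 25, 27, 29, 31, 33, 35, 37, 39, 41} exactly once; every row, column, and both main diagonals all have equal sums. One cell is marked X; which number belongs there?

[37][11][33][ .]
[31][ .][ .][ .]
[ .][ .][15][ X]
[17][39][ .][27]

The 16 entries sum to 416, so each line sums to 416/4 = 104.
The remaining cell in row 1 is (1,4) = 104 − 81 = 23.
Using row 4: 17 + 39 + 27 + ? → (4,3) = 104 − 83 = 21.
The remaining cell in column 1 is (3,1) = 104 − 85 = 19.
From column 3, 104 − (33 + 15 + 21) gives (2,3) = 35.
Using main diagonal: 37 + 15 + 27 + ? → (2,2) = 104 − 79 = 25.
From anti-diagonal, 104 − (23 + 35 + 17) gives (3,2) = 29.
Row 2 needs 104; the known cells sum to 91, so (2,4) = 13.
The remaining cell in row 3 is (3,4) = 104 − 63 = 41.

41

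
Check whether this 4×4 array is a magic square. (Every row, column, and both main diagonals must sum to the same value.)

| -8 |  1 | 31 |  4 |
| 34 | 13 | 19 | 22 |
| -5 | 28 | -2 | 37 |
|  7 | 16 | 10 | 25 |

Row 1: -8 + 1 + 31 + 4 = 28.
Row 2: 34 + 13 + 19 + 22 = 88.
Row 3: -5 + 28 + (-2) + 37 = 58.
Row 4: 7 + 16 + 10 + 25 = 58.
Column 1: -8 + 34 + (-5) + 7 = 28.
Column 2: 1 + 13 + 28 + 16 = 58.
Column 3: 31 + 19 + (-2) + 10 = 58.
Column 4: 4 + 22 + 37 + 25 = 88.
Main diagonal: -8 + 13 + (-2) + 25 = 28.
Anti-diagonal: 4 + 19 + 28 + 7 = 58.

No — row 1 sums to 28 but row 2 sums to 88.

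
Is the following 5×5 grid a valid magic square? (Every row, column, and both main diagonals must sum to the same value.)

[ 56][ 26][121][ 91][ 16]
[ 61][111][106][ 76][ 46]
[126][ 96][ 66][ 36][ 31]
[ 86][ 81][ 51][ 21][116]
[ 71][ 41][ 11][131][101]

Row 1: 56 + 26 + 121 + 91 + 16 = 310.
Row 2: 61 + 111 + 106 + 76 + 46 = 400.
Row 3: 126 + 96 + 66 + 36 + 31 = 355.
Row 4: 86 + 81 + 51 + 21 + 116 = 355.
Row 5: 71 + 41 + 11 + 131 + 101 = 355.
Column 1: 56 + 61 + 126 + 86 + 71 = 400.
Column 2: 26 + 111 + 96 + 81 + 41 = 355.
Column 3: 121 + 106 + 66 + 51 + 11 = 355.
Column 4: 91 + 76 + 36 + 21 + 131 = 355.
Column 5: 16 + 46 + 31 + 116 + 101 = 310.
Main diagonal: 56 + 111 + 66 + 21 + 101 = 355.
Anti-diagonal: 16 + 76 + 66 + 81 + 71 = 310.

No — row 1 sums to 310 but row 4 sums to 355.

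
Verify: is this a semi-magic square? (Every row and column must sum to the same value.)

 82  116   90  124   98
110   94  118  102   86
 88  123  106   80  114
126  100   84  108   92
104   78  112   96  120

No — column 2 sums to 511 but row 4 sums to 510.

Row 1: 82 + 116 + 90 + 124 + 98 = 510.
Row 2: 110 + 94 + 118 + 102 + 86 = 510.
Row 3: 88 + 123 + 106 + 80 + 114 = 511.
Row 4: 126 + 100 + 84 + 108 + 92 = 510.
Row 5: 104 + 78 + 112 + 96 + 120 = 510.
Column 1: 82 + 110 + 88 + 126 + 104 = 510.
Column 2: 116 + 94 + 123 + 100 + 78 = 511.
Column 3: 90 + 118 + 106 + 84 + 112 = 510.
Column 4: 124 + 102 + 80 + 108 + 96 = 510.
Column 5: 98 + 86 + 114 + 92 + 120 = 510.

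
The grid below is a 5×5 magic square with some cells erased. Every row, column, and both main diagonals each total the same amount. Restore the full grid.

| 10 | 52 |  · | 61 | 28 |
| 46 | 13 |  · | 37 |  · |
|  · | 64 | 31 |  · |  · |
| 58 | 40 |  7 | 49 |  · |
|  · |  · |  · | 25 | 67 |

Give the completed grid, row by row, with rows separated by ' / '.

10 52 19 61 28 / 46 13 70 37 4 / 22 64 31 -2 55 / 58 40 7 49 16 / 34 1 43 25 67

Main diagonal is already complete: 10 + 13 + 31 + 49 + 67 = 170, so that is the magic constant.
Row 1: 10 + 52 + 61 + 28 + ? = 170, so (1,3) = 19.
From row 4, 170 − (58 + 40 + 7 + 49) gives (4,5) = 16.
The remaining cell in column 2 is (5,2) = 170 − 169 = 1.
Column 4 needs 170; the known cells sum to 172, so (3,4) = -2.
The remaining cell in anti-diagonal is (5,1) = 170 − 136 = 34.
Using row 5: 34 + 1 + 25 + 67 + ? → (5,3) = 170 − 127 = 43.
Column 1 needs 170; the known cells sum to 148, so (3,1) = 22.
Column 3 needs 170; the known cells sum to 100, so (2,3) = 70.
Using row 2: 46 + 13 + 70 + 37 + ? → (2,5) = 170 − 166 = 4.
The remaining cell in row 3 is (3,5) = 170 − 115 = 55.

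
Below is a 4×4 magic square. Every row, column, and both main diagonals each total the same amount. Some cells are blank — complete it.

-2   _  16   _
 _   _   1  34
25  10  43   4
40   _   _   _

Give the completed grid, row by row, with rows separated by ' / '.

Row 3 is already complete: 25 + 10 + 43 + 4 = 82, so that is the magic constant.
Using column 1: -2 + 25 + 40 + ? → (2,1) = 82 − 63 = 19.
Column 3 needs 82; the known cells sum to 60, so (4,3) = 22.
Anti-diagonal needs 82; the known cells sum to 51, so (1,4) = 31.
The remaining cell in row 1 is (1,2) = 82 − 45 = 37.
Using row 2: 19 + 1 + 34 + ? → (2,2) = 82 − 54 = 28.
Column 2: 37 + 28 + 10 + ? = 82, so (4,2) = 7.
Using column 4: 31 + 34 + 4 + ? → (4,4) = 82 − 69 = 13.

-2 37 16 31 / 19 28 1 34 / 25 10 43 4 / 40 7 22 13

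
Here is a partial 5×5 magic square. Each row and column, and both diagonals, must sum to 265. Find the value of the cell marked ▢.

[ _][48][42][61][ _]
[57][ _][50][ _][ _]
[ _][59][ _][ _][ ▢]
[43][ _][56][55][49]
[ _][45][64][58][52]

Row 4 must total 265; the given cells sum to 203, so (4,2) = 62.
Using row 5: 45 + 64 + 58 + 52 + ? → (5,1) = 265 − 219 = 46.
Column 2 needs 265; the known cells sum to 214, so (2,2) = 51.
Using column 3: 42 + 50 + 56 + 64 + ? → (3,3) = 265 − 212 = 53.
Main diagonal must total 265; the given cells sum to 211, so (1,1) = 54.
Row 1 needs 265; the known cells sum to 205, so (1,5) = 60.
Column 1 must total 265; the given cells sum to 200, so (3,1) = 65.
Anti-diagonal: 60 + 53 + 62 + 46 + ? = 265, so (2,4) = 44.
Row 2: 57 + 51 + 50 + 44 + ? = 265, so (2,5) = 63.
From column 4, 265 − (61 + 44 + 55 + 58) gives (3,4) = 47.
Using column 5: 60 + 63 + 49 + 52 + ? → (3,5) = 265 − 224 = 41.

41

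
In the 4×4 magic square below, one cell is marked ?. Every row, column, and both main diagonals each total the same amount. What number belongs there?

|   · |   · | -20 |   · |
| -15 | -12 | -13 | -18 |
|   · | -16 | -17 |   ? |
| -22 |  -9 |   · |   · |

-14

Row 2 is complete and sums to -58; that is the magic constant.
Column 2 must total -58; the given cells sum to -37, so (1,2) = -21.
The remaining cell in column 3 is (4,3) = -58 − (-50) = -8.
Anti-diagonal: -13 + (-16) + (-22) + ? = -58, so (1,4) = -7.
The remaining cell in row 1 is (1,1) = -58 − (-48) = -10.
Row 4: -22 + (-9) + (-8) + ? = -58, so (4,4) = -19.
Column 1 needs -58; the known cells sum to -47, so (3,1) = -11.
Column 4 needs -58; the known cells sum to -44, so (3,4) = -14.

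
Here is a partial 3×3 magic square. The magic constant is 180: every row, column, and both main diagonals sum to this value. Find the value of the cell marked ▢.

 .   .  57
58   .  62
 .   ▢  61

The remaining cell in row 2 is (2,2) = 180 − 120 = 60.
Main diagonal must total 180; the given cells sum to 121, so (1,1) = 59.
Anti-diagonal: 57 + 60 + ? = 180, so (3,1) = 63.
The remaining cell in row 1 is (1,2) = 180 − 116 = 64.
The remaining cell in row 3 is (3,2) = 180 − 124 = 56.

56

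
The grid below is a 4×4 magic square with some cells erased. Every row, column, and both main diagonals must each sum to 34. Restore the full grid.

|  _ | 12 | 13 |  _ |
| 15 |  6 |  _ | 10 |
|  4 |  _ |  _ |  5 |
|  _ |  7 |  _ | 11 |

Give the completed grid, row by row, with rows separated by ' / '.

1 12 13 8 / 15 6 3 10 / 4 9 16 5 / 14 7 2 11

Row 2 needs 34; the known cells sum to 31, so (2,3) = 3.
Column 2 needs 34; the known cells sum to 25, so (3,2) = 9.
The remaining cell in column 4 is (1,4) = 34 − 26 = 8.
Using anti-diagonal: 8 + 3 + 9 + ? → (4,1) = 34 − 20 = 14.
Row 1 needs 34; the known cells sum to 33, so (1,1) = 1.
Row 3 needs 34; the known cells sum to 18, so (3,3) = 16.
Using row 4: 14 + 7 + 11 + ? → (4,3) = 34 − 32 = 2.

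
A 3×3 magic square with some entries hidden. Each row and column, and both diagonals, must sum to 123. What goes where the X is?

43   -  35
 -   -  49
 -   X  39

Row 1: 43 + 35 + ? = 123, so (1,2) = 45.
Main diagonal must total 123; the given cells sum to 82, so (2,2) = 41.
Anti-diagonal: 35 + 41 + ? = 123, so (3,1) = 47.
Row 2 must total 123; the given cells sum to 90, so (2,1) = 33.
Row 3: 47 + 39 + ? = 123, so (3,2) = 37.

37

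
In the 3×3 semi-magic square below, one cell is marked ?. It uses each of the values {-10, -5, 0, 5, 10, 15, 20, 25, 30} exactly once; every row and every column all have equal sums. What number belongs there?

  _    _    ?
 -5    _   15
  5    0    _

The 9 entries sum to 90, so each line sums to 90/3 = 30.
Row 2: -5 + 15 + ? = 30, so (2,2) = 20.
Row 3 needs 30; the known cells sum to 5, so (3,3) = 25.
Column 1: -5 + 5 + ? = 30, so (1,1) = 30.
The remaining cell in column 2 is (1,2) = 30 − 20 = 10.
Column 3 must total 30; the given cells sum to 40, so (1,3) = -10.

-10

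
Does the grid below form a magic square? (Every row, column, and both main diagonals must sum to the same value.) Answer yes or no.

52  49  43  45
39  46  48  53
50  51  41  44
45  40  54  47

No — column 4 sums to 189 but row 2 sums to 186.

Row 1: 52 + 49 + 43 + 45 = 189.
Row 2: 39 + 46 + 48 + 53 = 186.
Row 3: 50 + 51 + 41 + 44 = 186.
Row 4: 45 + 40 + 54 + 47 = 186.
Column 1: 52 + 39 + 50 + 45 = 186.
Column 2: 49 + 46 + 51 + 40 = 186.
Column 3: 43 + 48 + 41 + 54 = 186.
Column 4: 45 + 53 + 44 + 47 = 189.
Main diagonal: 52 + 46 + 41 + 47 = 186.
Anti-diagonal: 45 + 48 + 51 + 45 = 189.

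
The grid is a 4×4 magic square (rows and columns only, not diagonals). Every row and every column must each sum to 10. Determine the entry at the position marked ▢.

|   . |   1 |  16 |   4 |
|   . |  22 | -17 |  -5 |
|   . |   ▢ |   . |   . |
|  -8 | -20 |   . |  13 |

7

Row 1 must total 10; the given cells sum to 21, so (1,1) = -11.
Using row 2: 22 + (-17) + (-5) + ? → (2,1) = 10 − 0 = 10.
Using row 4: -8 + (-20) + 13 + ? → (4,3) = 10 − (-15) = 25.
Column 1 must total 10; the given cells sum to -9, so (3,1) = 19.
The remaining cell in column 2 is (3,2) = 10 − 3 = 7.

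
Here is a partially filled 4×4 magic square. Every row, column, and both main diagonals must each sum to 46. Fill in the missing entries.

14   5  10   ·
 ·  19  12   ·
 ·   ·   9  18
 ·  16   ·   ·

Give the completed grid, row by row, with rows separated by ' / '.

Row 1 must total 46; the given cells sum to 29, so (1,4) = 17.
From column 2, 46 − (5 + 19 + 16) gives (3,2) = 6.
The remaining cell in column 3 is (4,3) = 46 − 31 = 15.
Main diagonal: 14 + 19 + 9 + ? = 46, so (4,4) = 4.
The remaining cell in anti-diagonal is (4,1) = 46 − 35 = 11.
The remaining cell in row 3 is (3,1) = 46 − 33 = 13.
Column 1: 14 + 13 + 11 + ? = 46, so (2,1) = 8.
The remaining cell in column 4 is (2,4) = 46 − 39 = 7.

14 5 10 17 / 8 19 12 7 / 13 6 9 18 / 11 16 15 4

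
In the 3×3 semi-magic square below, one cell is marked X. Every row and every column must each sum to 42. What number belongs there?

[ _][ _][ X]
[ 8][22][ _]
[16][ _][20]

10

The remaining cell in row 2 is (2,3) = 42 − 30 = 12.
Row 3 needs 42; the known cells sum to 36, so (3,2) = 6.
Column 1 needs 42; the known cells sum to 24, so (1,1) = 18.
Column 2: 22 + 6 + ? = 42, so (1,2) = 14.
Using column 3: 12 + 20 + ? → (1,3) = 42 − 32 = 10.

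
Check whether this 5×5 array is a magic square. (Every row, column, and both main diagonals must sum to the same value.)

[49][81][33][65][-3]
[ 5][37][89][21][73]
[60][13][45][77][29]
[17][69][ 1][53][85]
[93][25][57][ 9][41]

Row 1: 49 + 81 + 33 + 65 + (-3) = 225.
Row 2: 5 + 37 + 89 + 21 + 73 = 225.
Row 3: 60 + 13 + 45 + 77 + 29 = 224.
Row 4: 17 + 69 + 1 + 53 + 85 = 225.
Row 5: 93 + 25 + 57 + 9 + 41 = 225.
Column 1: 49 + 5 + 60 + 17 + 93 = 224.
Column 2: 81 + 37 + 13 + 69 + 25 = 225.
Column 3: 33 + 89 + 45 + 1 + 57 = 225.
Column 4: 65 + 21 + 77 + 53 + 9 = 225.
Column 5: -3 + 73 + 29 + 85 + 41 = 225.
Main diagonal: 49 + 37 + 45 + 53 + 41 = 225.
Anti-diagonal: -3 + 21 + 45 + 69 + 93 = 225.

No — row 1 sums to 225 but row 3 sums to 224.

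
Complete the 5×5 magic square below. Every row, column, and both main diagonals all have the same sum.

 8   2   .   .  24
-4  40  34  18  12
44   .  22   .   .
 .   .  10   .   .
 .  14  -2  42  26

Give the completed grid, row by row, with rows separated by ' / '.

Row 2 is already complete: -4 + 40 + 34 + 18 + 12 = 100, so that is the magic constant.
Row 5 needs 100; the known cells sum to 80, so (5,1) = 20.
From column 1, 100 − (8 + (-4) + 44 + 20) gives (4,1) = 32.
The remaining cell in column 3 is (1,3) = 100 − 64 = 36.
Using main diagonal: 8 + 40 + 22 + 26 + ? → (4,4) = 100 − 96 = 4.
Anti-diagonal needs 100; the known cells sum to 84, so (4,2) = 16.
From row 1, 100 − (8 + 2 + 36 + 24) gives (1,4) = 30.
From row 4, 100 − (32 + 16 + 10 + 4) gives (4,5) = 38.
Using column 2: 2 + 40 + 16 + 14 + ? → (3,2) = 100 − 72 = 28.
Column 4: 30 + 18 + 4 + 42 + ? = 100, so (3,4) = 6.
The remaining cell in column 5 is (3,5) = 100 − 100 = 0.

8 2 36 30 24 / -4 40 34 18 12 / 44 28 22 6 0 / 32 16 10 4 38 / 20 14 -2 42 26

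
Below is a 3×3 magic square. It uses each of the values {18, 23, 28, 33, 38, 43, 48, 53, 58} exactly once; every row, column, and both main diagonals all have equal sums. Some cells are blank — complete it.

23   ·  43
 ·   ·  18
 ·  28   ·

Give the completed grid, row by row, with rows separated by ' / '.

The 9 entries sum to 342, so each line sums to 342/3 = 114.
From row 1, 114 − (23 + 43) gives (1,2) = 48.
Using column 2: 48 + 28 + ? → (2,2) = 114 − 76 = 38.
Column 3: 43 + 18 + ? = 114, so (3,3) = 53.
Anti-diagonal: 43 + 38 + ? = 114, so (3,1) = 33.
The remaining cell in row 2 is (2,1) = 114 − 56 = 58.

23 48 43 / 58 38 18 / 33 28 53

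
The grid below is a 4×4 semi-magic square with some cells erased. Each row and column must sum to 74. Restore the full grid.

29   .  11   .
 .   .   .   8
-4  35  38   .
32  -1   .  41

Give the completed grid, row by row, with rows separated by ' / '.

Row 3: -4 + 35 + 38 + ? = 74, so (3,4) = 5.
Row 4 needs 74; the known cells sum to 72, so (4,3) = 2.
Column 1 needs 74; the known cells sum to 57, so (2,1) = 17.
Column 3: 11 + 38 + 2 + ? = 74, so (2,3) = 23.
Column 4 must total 74; the given cells sum to 54, so (1,4) = 20.
Row 1 must total 74; the given cells sum to 60, so (1,2) = 14.
From row 2, 74 − (17 + 23 + 8) gives (2,2) = 26.

29 14 11 20 / 17 26 23 8 / -4 35 38 5 / 32 -1 2 41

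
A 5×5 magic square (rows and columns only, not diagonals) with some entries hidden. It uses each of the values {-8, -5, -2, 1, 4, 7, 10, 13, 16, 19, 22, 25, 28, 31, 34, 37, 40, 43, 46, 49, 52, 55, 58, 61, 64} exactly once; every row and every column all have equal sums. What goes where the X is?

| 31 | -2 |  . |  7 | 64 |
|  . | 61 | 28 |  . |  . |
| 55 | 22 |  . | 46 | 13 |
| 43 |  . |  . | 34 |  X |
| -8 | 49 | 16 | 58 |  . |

The 25 entries sum to 700, so each line sums to 700/5 = 140.
Row 1 must total 140; the given cells sum to 100, so (1,3) = 40.
Row 3 must total 140; the given cells sum to 136, so (3,3) = 4.
The remaining cell in row 5 is (5,5) = 140 − 115 = 25.
Column 1: 31 + 55 + 43 + (-8) + ? = 140, so (2,1) = 19.
Using column 2: -2 + 61 + 22 + 49 + ? → (4,2) = 140 − 130 = 10.
From column 3, 140 − (40 + 28 + 4 + 16) gives (4,3) = 52.
Column 4 needs 140; the known cells sum to 145, so (2,4) = -5.
Using row 2: 19 + 61 + 28 + (-5) + ? → (2,5) = 140 − 103 = 37.
Row 4: 43 + 10 + 52 + 34 + ? = 140, so (4,5) = 1.

1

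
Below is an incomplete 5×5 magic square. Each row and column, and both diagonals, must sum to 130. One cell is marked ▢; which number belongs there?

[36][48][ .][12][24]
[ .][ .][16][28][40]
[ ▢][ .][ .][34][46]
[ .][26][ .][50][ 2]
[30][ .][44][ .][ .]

Row 1: 36 + 48 + 12 + 24 + ? = 130, so (1,3) = 10.
Column 4 needs 130; the known cells sum to 124, so (5,4) = 6.
Column 5 needs 130; the known cells sum to 112, so (5,5) = 18.
Anti-diagonal: 24 + 28 + 26 + 30 + ? = 130, so (3,3) = 22.
Row 5 needs 130; the known cells sum to 98, so (5,2) = 32.
Column 3 needs 130; the known cells sum to 92, so (4,3) = 38.
From main diagonal, 130 − (36 + 22 + 50 + 18) gives (2,2) = 4.
Row 2 needs 130; the known cells sum to 88, so (2,1) = 42.
Row 4 must total 130; the given cells sum to 116, so (4,1) = 14.
The remaining cell in column 1 is (3,1) = 130 − 122 = 8.

8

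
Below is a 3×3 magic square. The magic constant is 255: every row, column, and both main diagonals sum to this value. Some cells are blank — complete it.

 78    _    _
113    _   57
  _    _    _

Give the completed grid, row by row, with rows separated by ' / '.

Row 2: 113 + 57 + ? = 255, so (2,2) = 85.
From column 1, 255 − (78 + 113) gives (3,1) = 64.
From main diagonal, 255 − (78 + 85) gives (3,3) = 92.
Anti-diagonal must total 255; the given cells sum to 149, so (1,3) = 106.
From row 1, 255 − (78 + 106) gives (1,2) = 71.
Row 3 must total 255; the given cells sum to 156, so (3,2) = 99.

78 71 106 / 113 85 57 / 64 99 92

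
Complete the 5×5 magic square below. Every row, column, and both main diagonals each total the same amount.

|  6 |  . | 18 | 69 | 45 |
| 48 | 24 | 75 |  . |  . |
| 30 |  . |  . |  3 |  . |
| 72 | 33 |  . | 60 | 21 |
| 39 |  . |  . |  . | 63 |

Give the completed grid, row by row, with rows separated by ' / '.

Column 1 is already complete: 6 + 48 + 30 + 72 + 39 = 195, so that is the magic constant.
Using row 1: 6 + 18 + 69 + 45 + ? → (1,2) = 195 − 138 = 57.
From row 4, 195 − (72 + 33 + 60 + 21) gives (4,3) = 9.
Using main diagonal: 6 + 24 + 60 + 63 + ? → (3,3) = 195 − 153 = 42.
The remaining cell in anti-diagonal is (2,4) = 195 − 159 = 36.
Using row 2: 48 + 24 + 75 + 36 + ? → (2,5) = 195 − 183 = 12.
Column 3 needs 195; the known cells sum to 144, so (5,3) = 51.
Column 4: 69 + 36 + 3 + 60 + ? = 195, so (5,4) = 27.
Column 5 must total 195; the given cells sum to 141, so (3,5) = 54.
Using row 3: 30 + 42 + 3 + 54 + ? → (3,2) = 195 − 129 = 66.
The remaining cell in row 5 is (5,2) = 195 − 180 = 15.

6 57 18 69 45 / 48 24 75 36 12 / 30 66 42 3 54 / 72 33 9 60 21 / 39 15 51 27 63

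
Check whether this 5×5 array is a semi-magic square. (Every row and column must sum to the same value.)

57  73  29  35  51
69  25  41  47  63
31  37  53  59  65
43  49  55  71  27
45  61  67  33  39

Yes

Row 1: 57 + 73 + 29 + 35 + 51 = 245.
Row 2: 69 + 25 + 41 + 47 + 63 = 245.
Row 3: 31 + 37 + 53 + 59 + 65 = 245.
Row 4: 43 + 49 + 55 + 71 + 27 = 245.
Row 5: 45 + 61 + 67 + 33 + 39 = 245.
Column 1: 57 + 69 + 31 + 43 + 45 = 245.
Column 2: 73 + 25 + 37 + 49 + 61 = 245.
Column 3: 29 + 41 + 53 + 55 + 67 = 245.
Column 4: 35 + 47 + 59 + 71 + 33 = 245.
Column 5: 51 + 63 + 65 + 27 + 39 = 245.
All lines sum to 245.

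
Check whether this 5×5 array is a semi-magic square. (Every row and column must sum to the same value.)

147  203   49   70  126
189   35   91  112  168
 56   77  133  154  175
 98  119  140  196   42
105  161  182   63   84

Row 1: 147 + 203 + 49 + 70 + 126 = 595.
Row 2: 189 + 35 + 91 + 112 + 168 = 595.
Row 3: 56 + 77 + 133 + 154 + 175 = 595.
Row 4: 98 + 119 + 140 + 196 + 42 = 595.
Row 5: 105 + 161 + 182 + 63 + 84 = 595.
Column 1: 147 + 189 + 56 + 98 + 105 = 595.
Column 2: 203 + 35 + 77 + 119 + 161 = 595.
Column 3: 49 + 91 + 133 + 140 + 182 = 595.
Column 4: 70 + 112 + 154 + 196 + 63 = 595.
Column 5: 126 + 168 + 175 + 42 + 84 = 595.
All lines sum to 595.

Yes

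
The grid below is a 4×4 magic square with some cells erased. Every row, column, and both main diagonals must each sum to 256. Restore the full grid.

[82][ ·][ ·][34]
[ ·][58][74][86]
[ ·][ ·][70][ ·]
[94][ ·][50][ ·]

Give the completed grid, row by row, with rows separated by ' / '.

Row 2: 58 + 74 + 86 + ? = 256, so (2,1) = 38.
Using column 1: 82 + 38 + 94 + ? → (3,1) = 256 − 214 = 42.
Using column 3: 74 + 70 + 50 + ? → (1,3) = 256 − 194 = 62.
Main diagonal needs 256; the known cells sum to 210, so (4,4) = 46.
Anti-diagonal must total 256; the given cells sum to 202, so (3,2) = 54.
Using row 1: 82 + 62 + 34 + ? → (1,2) = 256 − 178 = 78.
Row 3 needs 256; the known cells sum to 166, so (3,4) = 90.
Using row 4: 94 + 50 + 46 + ? → (4,2) = 256 − 190 = 66.

82 78 62 34 / 38 58 74 86 / 42 54 70 90 / 94 66 50 46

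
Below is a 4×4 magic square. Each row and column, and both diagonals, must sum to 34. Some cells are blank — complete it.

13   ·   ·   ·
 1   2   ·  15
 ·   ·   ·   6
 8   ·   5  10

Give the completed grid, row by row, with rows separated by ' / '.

13 14 4 3 / 1 2 16 15 / 12 7 9 6 / 8 11 5 10

From row 2, 34 − (1 + 2 + 15) gives (2,3) = 16.
Row 4 must total 34; the given cells sum to 23, so (4,2) = 11.
Column 1 must total 34; the given cells sum to 22, so (3,1) = 12.
Column 4 must total 34; the given cells sum to 31, so (1,4) = 3.
The remaining cell in main diagonal is (3,3) = 34 − 25 = 9.
Anti-diagonal must total 34; the given cells sum to 27, so (3,2) = 7.
Column 2 needs 34; the known cells sum to 20, so (1,2) = 14.
From column 3, 34 − (16 + 9 + 5) gives (1,3) = 4.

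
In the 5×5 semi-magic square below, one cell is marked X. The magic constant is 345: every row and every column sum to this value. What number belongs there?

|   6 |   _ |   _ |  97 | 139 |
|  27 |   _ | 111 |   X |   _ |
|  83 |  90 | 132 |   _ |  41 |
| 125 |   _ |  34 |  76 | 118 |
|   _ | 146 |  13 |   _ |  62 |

Row 3: 83 + 90 + 132 + 41 + ? = 345, so (3,4) = -1.
Row 4 needs 345; the known cells sum to 353, so (4,2) = -8.
From column 1, 345 − (6 + 27 + 83 + 125) gives (5,1) = 104.
Column 3 must total 345; the given cells sum to 290, so (1,3) = 55.
Column 5: 139 + 41 + 118 + 62 + ? = 345, so (2,5) = -15.
From row 1, 345 − (6 + 55 + 97 + 139) gives (1,2) = 48.
The remaining cell in row 5 is (5,4) = 345 − 325 = 20.
Using column 2: 48 + 90 + (-8) + 146 + ? → (2,2) = 345 − 276 = 69.
Column 4 needs 345; the known cells sum to 192, so (2,4) = 153.

153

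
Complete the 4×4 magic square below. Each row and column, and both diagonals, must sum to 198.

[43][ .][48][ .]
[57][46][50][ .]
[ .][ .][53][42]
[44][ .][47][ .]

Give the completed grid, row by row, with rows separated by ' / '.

43 52 48 55 / 57 46 50 45 / 54 49 53 42 / 44 51 47 56

Row 2: 57 + 46 + 50 + ? = 198, so (2,4) = 45.
Column 1 needs 198; the known cells sum to 144, so (3,1) = 54.
From main diagonal, 198 − (43 + 46 + 53) gives (4,4) = 56.
Row 3 must total 198; the given cells sum to 149, so (3,2) = 49.
The remaining cell in row 4 is (4,2) = 198 − 147 = 51.
The remaining cell in column 2 is (1,2) = 198 − 146 = 52.
Column 4 needs 198; the known cells sum to 143, so (1,4) = 55.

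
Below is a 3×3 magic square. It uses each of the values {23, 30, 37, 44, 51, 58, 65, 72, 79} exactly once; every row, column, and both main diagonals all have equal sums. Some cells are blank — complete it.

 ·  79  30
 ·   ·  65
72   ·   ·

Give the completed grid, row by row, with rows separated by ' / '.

44 79 30 / 37 51 65 / 72 23 58

The 9 entries sum to 459, so each line sums to 459/3 = 153.
Row 1: 79 + 30 + ? = 153, so (1,1) = 44.
The remaining cell in column 1 is (2,1) = 153 − 116 = 37.
From column 3, 153 − (30 + 65) gives (3,3) = 58.
Main diagonal needs 153; the known cells sum to 102, so (2,2) = 51.
Using row 3: 72 + 58 + ? → (3,2) = 153 − 130 = 23.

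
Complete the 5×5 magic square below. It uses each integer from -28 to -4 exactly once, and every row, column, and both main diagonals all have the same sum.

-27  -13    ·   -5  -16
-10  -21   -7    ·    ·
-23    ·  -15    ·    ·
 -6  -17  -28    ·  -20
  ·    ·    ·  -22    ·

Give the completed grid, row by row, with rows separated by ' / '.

-27 -13 -19 -5 -16 / -10 -21 -7 -18 -24 / -23 -4 -15 -26 -12 / -6 -17 -28 -9 -20 / -14 -25 -11 -22 -8

The entries are -28 through -4, which sum to -400, so each line sums to -400/5 = -80.
Row 1: -27 + (-13) + (-5) + (-16) + ? = -80, so (1,3) = -19.
Row 4: -6 + (-17) + (-28) + (-20) + ? = -80, so (4,4) = -9.
The remaining cell in column 1 is (5,1) = -80 − (-66) = -14.
From column 3, -80 − (-19 + (-7) + (-15) + (-28)) gives (5,3) = -11.
Main diagonal needs -80; the known cells sum to -72, so (5,5) = -8.
Anti-diagonal: -16 + (-15) + (-17) + (-14) + ? = -80, so (2,4) = -18.
Row 2 needs -80; the known cells sum to -56, so (2,5) = -24.
Row 5 needs -80; the known cells sum to -55, so (5,2) = -25.
Column 2 must total -80; the given cells sum to -76, so (3,2) = -4.
Column 4 must total -80; the given cells sum to -54, so (3,4) = -26.
Using column 5: -16 + (-24) + (-20) + (-8) + ? → (3,5) = -80 − (-68) = -12.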